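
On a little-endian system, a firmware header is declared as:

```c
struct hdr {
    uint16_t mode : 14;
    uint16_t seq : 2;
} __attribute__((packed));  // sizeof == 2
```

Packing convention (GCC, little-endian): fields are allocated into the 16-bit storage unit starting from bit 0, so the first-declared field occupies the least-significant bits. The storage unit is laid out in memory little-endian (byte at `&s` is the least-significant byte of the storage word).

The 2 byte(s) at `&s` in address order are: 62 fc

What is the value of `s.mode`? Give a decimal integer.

[0]=0x62 [1]=0xfc (little-endian) → word 0xfc62
mode:14 @ bit 0 → (0xfc62>>0)&0x3fff = 0x3c62  ←
seq:2 @ bit 14 → (0xfc62>>14)&0x3 = 0x3

15458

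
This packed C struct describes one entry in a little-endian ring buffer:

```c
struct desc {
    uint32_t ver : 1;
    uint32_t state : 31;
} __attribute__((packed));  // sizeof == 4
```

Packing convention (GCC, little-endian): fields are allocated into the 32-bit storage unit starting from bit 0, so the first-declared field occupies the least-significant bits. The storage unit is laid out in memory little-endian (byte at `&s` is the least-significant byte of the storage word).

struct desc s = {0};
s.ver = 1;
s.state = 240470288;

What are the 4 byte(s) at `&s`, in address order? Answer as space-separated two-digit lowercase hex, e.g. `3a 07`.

21 92 aa 1c

[0+:1] ver=1 & 0x1 = 0x1; word=0x00000001
[1+:31] state=240470288 & 0x7fffffff = 0xe554910; word=0x1caa9221
word = 0x1caa9221 → little-endian bytes:
  [0]=0x21  [1]=0x92  [2]=0xaa  [3]=0x1c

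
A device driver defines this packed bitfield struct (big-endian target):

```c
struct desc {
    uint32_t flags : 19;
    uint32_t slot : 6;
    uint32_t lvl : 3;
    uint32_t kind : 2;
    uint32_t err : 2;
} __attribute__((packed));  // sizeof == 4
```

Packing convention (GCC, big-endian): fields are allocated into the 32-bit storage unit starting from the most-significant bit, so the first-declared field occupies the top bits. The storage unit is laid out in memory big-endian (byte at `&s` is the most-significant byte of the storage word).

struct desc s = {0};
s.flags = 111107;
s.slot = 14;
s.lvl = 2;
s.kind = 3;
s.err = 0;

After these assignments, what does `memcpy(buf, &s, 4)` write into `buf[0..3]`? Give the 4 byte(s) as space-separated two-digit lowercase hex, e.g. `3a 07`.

36 40 67 2c

[13+:19] flags=111107 & 0x7ffff = 0x1b203; word=0x36406000
[7+:6] slot=14 & 0x3f = 0xe; word=0x36406700
[4+:3] lvl=2 & 0x7 = 0x2; word=0x36406720
[2+:2] kind=3 & 0x3 = 0x3; word=0x3640672c
[0+:2] err=0 & 0x3 = 0x0; word=0x3640672c
word = 0x3640672c → big-endian bytes:
  [0]=0x36  [1]=0x40  [2]=0x67  [3]=0x2c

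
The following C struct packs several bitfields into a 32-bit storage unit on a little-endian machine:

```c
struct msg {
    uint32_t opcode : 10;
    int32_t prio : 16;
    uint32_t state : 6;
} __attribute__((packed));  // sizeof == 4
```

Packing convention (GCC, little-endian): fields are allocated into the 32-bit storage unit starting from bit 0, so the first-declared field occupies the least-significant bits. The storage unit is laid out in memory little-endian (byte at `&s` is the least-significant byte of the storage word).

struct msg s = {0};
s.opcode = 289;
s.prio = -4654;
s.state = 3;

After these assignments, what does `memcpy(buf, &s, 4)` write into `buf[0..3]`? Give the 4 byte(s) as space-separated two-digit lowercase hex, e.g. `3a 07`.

opcode (10b) val=289 bits=0x121 at bit 0: 0x00000121
prio (16b) val=-4654 bits=0xedd2 at bit 10: 0x03b74921
state (6b) val=3 bits=0x3 at bit 26: 0x0fb74921
word = 0x0fb74921 → little-endian bytes:
  [0]=0x21  [1]=0x49  [2]=0xb7  [3]=0x0f

21 49 b7 0f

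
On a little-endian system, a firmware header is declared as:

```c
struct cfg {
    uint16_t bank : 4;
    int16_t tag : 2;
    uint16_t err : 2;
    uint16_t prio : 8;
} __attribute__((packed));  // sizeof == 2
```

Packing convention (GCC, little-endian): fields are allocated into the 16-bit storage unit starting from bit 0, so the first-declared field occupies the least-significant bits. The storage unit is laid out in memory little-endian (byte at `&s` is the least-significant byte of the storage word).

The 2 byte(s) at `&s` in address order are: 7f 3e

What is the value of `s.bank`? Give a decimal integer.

[0]=0x7f [1]=0x3e (little-endian) → word 0x3e7f
bank:4 @ bit 0 → (0x3e7f>>0)&0xf = 0xf  ←
tag:2 @ bit 4 → (0x3e7f>>4)&0x3 = 0x3
err:2 @ bit 6 → (0x3e7f>>6)&0x3 = 0x1
prio:8 @ bit 8 → (0x3e7f>>8)&0xff = 0x3e

15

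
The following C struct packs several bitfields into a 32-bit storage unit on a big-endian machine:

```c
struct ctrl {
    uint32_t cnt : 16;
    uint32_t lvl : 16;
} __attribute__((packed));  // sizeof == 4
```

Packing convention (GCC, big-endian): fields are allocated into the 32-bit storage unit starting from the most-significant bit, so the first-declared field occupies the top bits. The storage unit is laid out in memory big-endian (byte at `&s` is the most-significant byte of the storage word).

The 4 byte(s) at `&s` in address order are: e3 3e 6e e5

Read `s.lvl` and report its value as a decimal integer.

[0]=0xe3 [1]=0x3e [2]=0x6e [3]=0xe5 (big-endian) → word 0xe33e6ee5
cnt [16+:16] = (word>>16) & 0xffff = 58174
lvl [0+:16] = (word>>0) & 0xffff = 28389  ←

28389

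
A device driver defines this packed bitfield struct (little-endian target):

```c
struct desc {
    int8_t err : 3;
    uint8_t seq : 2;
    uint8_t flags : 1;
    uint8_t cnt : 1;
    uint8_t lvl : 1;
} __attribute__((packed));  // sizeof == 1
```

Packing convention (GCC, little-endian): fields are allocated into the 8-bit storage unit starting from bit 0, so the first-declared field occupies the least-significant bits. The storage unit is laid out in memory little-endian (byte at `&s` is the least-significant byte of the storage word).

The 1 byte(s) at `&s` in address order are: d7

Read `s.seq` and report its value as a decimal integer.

2

[0]=0xd7 (little-endian) → word 0xd7
err [0+:3] = (word>>0) & 0x7 = 7
seq [3+:2] = (word>>3) & 0x3 = 2  ←
flags [5+:1] = (word>>5) & 0x1 = 0
cnt [6+:1] = (word>>6) & 0x1 = 1
lvl [7+:1] = (word>>7) & 0x1 = 1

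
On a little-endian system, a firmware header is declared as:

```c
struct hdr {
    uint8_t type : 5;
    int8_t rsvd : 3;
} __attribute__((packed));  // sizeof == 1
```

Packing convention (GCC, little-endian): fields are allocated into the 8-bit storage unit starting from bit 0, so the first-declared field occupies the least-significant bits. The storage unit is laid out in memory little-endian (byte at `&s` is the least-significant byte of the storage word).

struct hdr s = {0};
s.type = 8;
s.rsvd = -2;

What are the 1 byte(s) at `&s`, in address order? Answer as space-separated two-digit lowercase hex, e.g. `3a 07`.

c8

type (5b) val=8 bits=0x8 at bit 0: 0x08
rsvd (3b) val=-2 bits=0x6 at bit 5: 0xc8
word = 0xc8 → little-endian bytes:
  [0]=0xc8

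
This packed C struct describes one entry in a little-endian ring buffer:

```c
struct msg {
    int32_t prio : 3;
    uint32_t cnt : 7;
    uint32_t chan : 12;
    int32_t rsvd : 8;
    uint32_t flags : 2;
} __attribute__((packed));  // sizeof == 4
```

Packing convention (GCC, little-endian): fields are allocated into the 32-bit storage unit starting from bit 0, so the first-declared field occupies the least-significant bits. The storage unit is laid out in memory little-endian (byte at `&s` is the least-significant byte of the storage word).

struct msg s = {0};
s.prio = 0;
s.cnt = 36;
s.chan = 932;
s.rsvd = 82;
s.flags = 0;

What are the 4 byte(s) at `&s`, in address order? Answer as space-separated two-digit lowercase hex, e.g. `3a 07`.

20 91 8e 14

prio:3 = 0 → 0x0 << 0 → word 0x00000000
cnt:7 = 36 → 0x24 << 3 → word 0x00000120
chan:12 = 932 → 0x3a4 << 10 → word 0x000e9120
rsvd:8 = 82 → 0x52 << 22 → word 0x148e9120
flags:2 = 0 → 0x0 << 30 → word 0x148e9120
word = 0x148e9120 → little-endian bytes:
  [0]=0x20  [1]=0x91  [2]=0x8e  [3]=0x14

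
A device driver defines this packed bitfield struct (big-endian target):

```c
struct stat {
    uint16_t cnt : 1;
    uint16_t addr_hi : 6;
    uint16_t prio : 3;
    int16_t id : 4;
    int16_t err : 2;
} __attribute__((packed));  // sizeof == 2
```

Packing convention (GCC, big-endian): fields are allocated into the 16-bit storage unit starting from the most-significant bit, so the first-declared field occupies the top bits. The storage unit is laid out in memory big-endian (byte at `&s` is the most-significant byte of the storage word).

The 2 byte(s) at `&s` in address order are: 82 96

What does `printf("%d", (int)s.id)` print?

[0]=0x82 [1]=0x96 (big-endian) → word 0x8296
cnt:1 @ bit 15 → (0x8296>>15)&0x1 = 0x1
addr_hi:6 @ bit 9 → (0x8296>>9)&0x3f = 0x1
prio:3 @ bit 6 → (0x8296>>6)&0x7 = 0x2
id:4 @ bit 2 → (0x8296>>2)&0xf = 0x5  ←
err:2 @ bit 0 → (0x8296>>0)&0x3 = 0x2
id signed 4b, MSB=0: value = 5

5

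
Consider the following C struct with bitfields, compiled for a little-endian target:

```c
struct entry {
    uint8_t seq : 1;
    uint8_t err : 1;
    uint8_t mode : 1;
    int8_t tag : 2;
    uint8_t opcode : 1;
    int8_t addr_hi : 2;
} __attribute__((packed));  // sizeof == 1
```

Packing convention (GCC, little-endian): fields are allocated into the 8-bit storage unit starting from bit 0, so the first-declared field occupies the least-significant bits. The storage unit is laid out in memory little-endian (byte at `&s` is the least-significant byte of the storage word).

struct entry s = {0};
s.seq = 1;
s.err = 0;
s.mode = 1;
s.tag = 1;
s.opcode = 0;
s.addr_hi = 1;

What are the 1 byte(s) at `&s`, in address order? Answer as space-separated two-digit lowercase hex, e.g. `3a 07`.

[0+:1] seq=1 & 0x1 = 0x1; word=0x01
[1+:1] err=0 & 0x1 = 0x0; word=0x01
[2+:1] mode=1 & 0x1 = 0x1; word=0x05
[3+:2] tag=1 & 0x3 = 0x1; word=0x0d
[5+:1] opcode=0 & 0x1 = 0x0; word=0x0d
[6+:2] addr_hi=1 & 0x3 = 0x1; word=0x4d
word = 0x4d → little-endian bytes:
  [0]=0x4d

4d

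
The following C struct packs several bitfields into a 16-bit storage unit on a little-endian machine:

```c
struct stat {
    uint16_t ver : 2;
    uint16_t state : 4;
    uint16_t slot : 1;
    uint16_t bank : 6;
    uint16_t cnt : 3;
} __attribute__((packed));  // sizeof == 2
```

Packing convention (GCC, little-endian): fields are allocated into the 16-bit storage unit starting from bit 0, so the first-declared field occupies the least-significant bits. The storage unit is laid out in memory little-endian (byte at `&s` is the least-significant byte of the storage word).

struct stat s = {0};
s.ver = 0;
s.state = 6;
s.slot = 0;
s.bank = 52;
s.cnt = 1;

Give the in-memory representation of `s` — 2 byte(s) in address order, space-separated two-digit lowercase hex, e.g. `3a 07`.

18 3a

ver (2b) val=0 bits=0x0 at bit 0: 0x0000
state (4b) val=6 bits=0x6 at bit 2: 0x0018
slot (1b) val=0 bits=0x0 at bit 6: 0x0018
bank (6b) val=52 bits=0x34 at bit 7: 0x1a18
cnt (3b) val=1 bits=0x1 at bit 13: 0x3a18
word = 0x3a18 → little-endian bytes:
  [0]=0x18  [1]=0x3a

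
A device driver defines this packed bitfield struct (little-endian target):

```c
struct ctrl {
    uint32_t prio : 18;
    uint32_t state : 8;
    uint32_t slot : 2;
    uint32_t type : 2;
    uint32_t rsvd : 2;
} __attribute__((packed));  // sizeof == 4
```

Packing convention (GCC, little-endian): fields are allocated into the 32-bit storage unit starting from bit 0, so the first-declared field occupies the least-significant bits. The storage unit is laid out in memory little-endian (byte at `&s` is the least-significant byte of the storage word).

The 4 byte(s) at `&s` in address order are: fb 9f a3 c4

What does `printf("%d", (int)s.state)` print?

40

[0]=0xfb [1]=0x9f [2]=0xa3 [3]=0xc4 (little-endian) → word 0xc4a39ffb
prio [0+:18] = (word>>0) & 0x3ffff = 237563
state [18+:8] = (word>>18) & 0xff = 40  ←
slot [26+:2] = (word>>26) & 0x3 = 1
type [28+:2] = (word>>28) & 0x3 = 0
rsvd [30+:2] = (word>>30) & 0x3 = 3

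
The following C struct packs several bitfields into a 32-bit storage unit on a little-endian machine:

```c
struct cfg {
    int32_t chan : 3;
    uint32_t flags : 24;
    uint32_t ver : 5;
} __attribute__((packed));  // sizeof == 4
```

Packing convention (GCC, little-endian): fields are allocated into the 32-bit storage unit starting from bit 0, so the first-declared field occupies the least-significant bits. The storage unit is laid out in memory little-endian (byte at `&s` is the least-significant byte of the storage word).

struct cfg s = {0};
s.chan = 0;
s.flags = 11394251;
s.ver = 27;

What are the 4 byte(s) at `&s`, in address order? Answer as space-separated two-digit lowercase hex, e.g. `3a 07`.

58 e6 6e dd

chan (3b) val=0 bits=0x0 at bit 0: 0x00000000
flags (24b) val=11394251 bits=0xaddccb at bit 3: 0x056ee658
ver (5b) val=27 bits=0x1b at bit 27: 0xdd6ee658
word = 0xdd6ee658 → little-endian bytes:
  [0]=0x58  [1]=0xe6  [2]=0x6e  [3]=0xdd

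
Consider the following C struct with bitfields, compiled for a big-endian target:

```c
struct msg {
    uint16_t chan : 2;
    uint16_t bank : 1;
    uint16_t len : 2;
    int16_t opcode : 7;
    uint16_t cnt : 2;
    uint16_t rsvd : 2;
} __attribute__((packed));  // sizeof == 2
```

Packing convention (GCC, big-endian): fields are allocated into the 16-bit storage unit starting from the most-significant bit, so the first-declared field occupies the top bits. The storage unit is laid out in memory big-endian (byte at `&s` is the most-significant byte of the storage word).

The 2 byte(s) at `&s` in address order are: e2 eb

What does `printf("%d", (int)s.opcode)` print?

46

[0]=0xe2 [1]=0xeb (big-endian) → word 0xe2eb
chan:2 @ bit 14 → (0xe2eb>>14)&0x3 = 0x3
bank:1 @ bit 13 → (0xe2eb>>13)&0x1 = 0x1
len:2 @ bit 11 → (0xe2eb>>11)&0x3 = 0x0
opcode:7 @ bit 4 → (0xe2eb>>4)&0x7f = 0x2e  ←
cnt:2 @ bit 2 → (0xe2eb>>2)&0x3 = 0x2
rsvd:2 @ bit 0 → (0xe2eb>>0)&0x3 = 0x3
opcode signed 7b, MSB=0: value = 46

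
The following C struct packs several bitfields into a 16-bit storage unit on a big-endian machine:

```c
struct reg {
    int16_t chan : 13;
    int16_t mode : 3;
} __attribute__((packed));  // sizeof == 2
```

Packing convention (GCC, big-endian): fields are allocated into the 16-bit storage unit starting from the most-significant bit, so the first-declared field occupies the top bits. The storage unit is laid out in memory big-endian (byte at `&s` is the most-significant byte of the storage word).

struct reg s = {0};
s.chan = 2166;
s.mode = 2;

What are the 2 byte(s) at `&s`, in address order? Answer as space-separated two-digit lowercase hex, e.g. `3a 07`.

43 b2

chan (13b) val=2166 bits=0x876 at bit 3: 0x43b0
mode (3b) val=2 bits=0x2 at bit 0: 0x43b2
word = 0x43b2 → big-endian bytes:
  [0]=0x43  [1]=0xb2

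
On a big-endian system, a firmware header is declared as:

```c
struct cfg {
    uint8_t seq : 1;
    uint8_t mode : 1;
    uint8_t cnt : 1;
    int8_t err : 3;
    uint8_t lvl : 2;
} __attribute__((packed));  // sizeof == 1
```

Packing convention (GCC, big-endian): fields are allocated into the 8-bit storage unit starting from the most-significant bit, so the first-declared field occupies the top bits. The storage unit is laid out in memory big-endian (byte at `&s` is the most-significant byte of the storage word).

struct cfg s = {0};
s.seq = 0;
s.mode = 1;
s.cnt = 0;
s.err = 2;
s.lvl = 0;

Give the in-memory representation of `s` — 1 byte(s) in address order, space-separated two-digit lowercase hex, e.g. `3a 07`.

48

seq (1b) val=0 bits=0x0 at bit 7: 0x00
mode (1b) val=1 bits=0x1 at bit 6: 0x40
cnt (1b) val=0 bits=0x0 at bit 5: 0x40
err (3b) val=2 bits=0x2 at bit 2: 0x48
lvl (2b) val=0 bits=0x0 at bit 0: 0x48
word = 0x48 → big-endian bytes:
  [0]=0x48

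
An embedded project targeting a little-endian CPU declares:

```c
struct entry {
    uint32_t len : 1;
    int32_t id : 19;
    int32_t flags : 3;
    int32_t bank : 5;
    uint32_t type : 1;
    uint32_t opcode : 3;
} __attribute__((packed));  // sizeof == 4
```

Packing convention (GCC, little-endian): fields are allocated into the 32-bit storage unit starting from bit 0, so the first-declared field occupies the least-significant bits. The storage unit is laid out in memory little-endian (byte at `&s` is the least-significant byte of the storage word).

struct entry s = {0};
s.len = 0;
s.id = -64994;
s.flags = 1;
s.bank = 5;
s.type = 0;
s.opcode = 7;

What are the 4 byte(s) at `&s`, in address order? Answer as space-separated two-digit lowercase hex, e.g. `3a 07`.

3c 04 9e e2

len:1 = 0 → 0x0 << 0 → word 0x00000000
id:19 = -64994 → 0x7021e << 1 → word 0x000e043c
flags:3 = 1 → 0x1 << 20 → word 0x001e043c
bank:5 = 5 → 0x5 << 23 → word 0x029e043c
type:1 = 0 → 0x0 << 28 → word 0x029e043c
opcode:3 = 7 → 0x7 << 29 → word 0xe29e043c
word = 0xe29e043c → little-endian bytes:
  [0]=0x3c  [1]=0x04  [2]=0x9e  [3]=0xe2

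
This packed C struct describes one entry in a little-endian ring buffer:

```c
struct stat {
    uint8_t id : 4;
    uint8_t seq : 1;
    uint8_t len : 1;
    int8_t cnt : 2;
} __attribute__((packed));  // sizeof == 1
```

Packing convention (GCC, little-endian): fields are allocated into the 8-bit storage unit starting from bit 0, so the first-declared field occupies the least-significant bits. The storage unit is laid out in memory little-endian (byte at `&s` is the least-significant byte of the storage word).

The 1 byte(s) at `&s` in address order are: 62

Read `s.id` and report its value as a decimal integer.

2

[0]=0x62 (little-endian) → word 0x62
id:4 @ bit 0 → (0x62>>0)&0xf = 0x2  ←
seq:1 @ bit 4 → (0x62>>4)&0x1 = 0x0
len:1 @ bit 5 → (0x62>>5)&0x1 = 0x1
cnt:2 @ bit 6 → (0x62>>6)&0x3 = 0x1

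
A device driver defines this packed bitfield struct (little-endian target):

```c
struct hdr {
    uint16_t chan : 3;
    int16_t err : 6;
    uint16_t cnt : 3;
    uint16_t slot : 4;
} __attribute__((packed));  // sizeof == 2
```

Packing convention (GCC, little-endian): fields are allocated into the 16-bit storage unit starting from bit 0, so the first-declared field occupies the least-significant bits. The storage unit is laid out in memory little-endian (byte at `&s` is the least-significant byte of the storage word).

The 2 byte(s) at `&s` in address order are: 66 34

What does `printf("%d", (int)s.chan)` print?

6

[0]=0x66 [1]=0x34 (little-endian) → word 0x3466
chan:3 @ bit 0 → (0x3466>>0)&0x7 = 0x6  ←
err:6 @ bit 3 → (0x3466>>3)&0x3f = 0xc
cnt:3 @ bit 9 → (0x3466>>9)&0x7 = 0x2
slot:4 @ bit 12 → (0x3466>>12)&0xf = 0x3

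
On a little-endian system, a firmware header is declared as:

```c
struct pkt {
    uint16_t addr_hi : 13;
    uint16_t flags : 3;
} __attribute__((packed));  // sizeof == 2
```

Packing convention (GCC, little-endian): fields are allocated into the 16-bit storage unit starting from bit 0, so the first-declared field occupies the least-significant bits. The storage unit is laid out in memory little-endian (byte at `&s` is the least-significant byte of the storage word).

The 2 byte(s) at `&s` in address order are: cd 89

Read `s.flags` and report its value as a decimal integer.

4

[0]=0xcd [1]=0x89 (little-endian) → word 0x89cd
addr_hi [0+:13] = (word>>0) & 0x1fff = 2509
flags [13+:3] = (word>>13) & 0x7 = 4  ←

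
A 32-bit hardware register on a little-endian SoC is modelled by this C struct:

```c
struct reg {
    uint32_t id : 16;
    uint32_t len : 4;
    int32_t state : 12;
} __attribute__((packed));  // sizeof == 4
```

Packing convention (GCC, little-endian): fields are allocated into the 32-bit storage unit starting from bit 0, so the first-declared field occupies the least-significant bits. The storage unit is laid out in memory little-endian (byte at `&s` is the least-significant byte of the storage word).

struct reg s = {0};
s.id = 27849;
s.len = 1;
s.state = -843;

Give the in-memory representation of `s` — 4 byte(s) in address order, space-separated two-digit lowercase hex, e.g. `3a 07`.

c9 6c 51 cb

id:16 = 27849 → 0x6cc9 << 0 → word 0x00006cc9
len:4 = 1 → 0x1 << 16 → word 0x00016cc9
state:12 = -843 → 0xcb5 << 20 → word 0xcb516cc9
word = 0xcb516cc9 → little-endian bytes:
  [0]=0xc9  [1]=0x6c  [2]=0x51  [3]=0xcb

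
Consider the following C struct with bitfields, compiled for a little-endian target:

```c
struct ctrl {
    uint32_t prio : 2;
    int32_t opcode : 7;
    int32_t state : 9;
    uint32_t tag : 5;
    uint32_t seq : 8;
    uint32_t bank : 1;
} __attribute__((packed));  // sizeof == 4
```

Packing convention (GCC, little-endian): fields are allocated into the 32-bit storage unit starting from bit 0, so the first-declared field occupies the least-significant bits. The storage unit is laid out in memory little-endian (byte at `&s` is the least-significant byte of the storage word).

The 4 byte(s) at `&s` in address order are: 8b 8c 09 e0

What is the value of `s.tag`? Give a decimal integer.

2

[0]=0x8b [1]=0x8c [2]=0x09 [3]=0xe0 (little-endian) → word 0xe0098c8b
prio [0+:2] = (word>>0) & 0x3 = 3
opcode [2+:7] = (word>>2) & 0x7f = 34
state [9+:9] = (word>>9) & 0x1ff = 198
tag [18+:5] = (word>>18) & 0x1f = 2  ←
seq [23+:8] = (word>>23) & 0xff = 192
bank [31+:1] = (word>>31) & 0x1 = 1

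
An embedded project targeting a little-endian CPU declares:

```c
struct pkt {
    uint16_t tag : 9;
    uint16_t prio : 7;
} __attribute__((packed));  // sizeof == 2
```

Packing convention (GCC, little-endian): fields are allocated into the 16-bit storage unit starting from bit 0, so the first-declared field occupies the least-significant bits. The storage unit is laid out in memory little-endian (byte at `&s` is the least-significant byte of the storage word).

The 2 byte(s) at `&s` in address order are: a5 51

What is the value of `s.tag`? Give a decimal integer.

[0]=0xa5 [1]=0x51 (little-endian) → word 0x51a5
tag:9 @ bit 0 → (0x51a5>>0)&0x1ff = 0x1a5  ←
prio:7 @ bit 9 → (0x51a5>>9)&0x7f = 0x28

421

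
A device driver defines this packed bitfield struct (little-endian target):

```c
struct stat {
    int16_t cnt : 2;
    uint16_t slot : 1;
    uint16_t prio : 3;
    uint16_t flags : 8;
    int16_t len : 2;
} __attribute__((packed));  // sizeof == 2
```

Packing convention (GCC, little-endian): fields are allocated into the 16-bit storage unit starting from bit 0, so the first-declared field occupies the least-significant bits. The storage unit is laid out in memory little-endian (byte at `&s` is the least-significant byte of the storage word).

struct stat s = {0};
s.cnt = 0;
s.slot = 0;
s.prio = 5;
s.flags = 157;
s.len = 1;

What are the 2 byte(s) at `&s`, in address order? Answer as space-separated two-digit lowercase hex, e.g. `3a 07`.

[0+:2] cnt=0 & 0x3 = 0x0; word=0x0000
[2+:1] slot=0 & 0x1 = 0x0; word=0x0000
[3+:3] prio=5 & 0x7 = 0x5; word=0x0028
[6+:8] flags=157 & 0xff = 0x9d; word=0x2768
[14+:2] len=1 & 0x3 = 0x1; word=0x6768
word = 0x6768 → little-endian bytes:
  [0]=0x68  [1]=0x67

68 67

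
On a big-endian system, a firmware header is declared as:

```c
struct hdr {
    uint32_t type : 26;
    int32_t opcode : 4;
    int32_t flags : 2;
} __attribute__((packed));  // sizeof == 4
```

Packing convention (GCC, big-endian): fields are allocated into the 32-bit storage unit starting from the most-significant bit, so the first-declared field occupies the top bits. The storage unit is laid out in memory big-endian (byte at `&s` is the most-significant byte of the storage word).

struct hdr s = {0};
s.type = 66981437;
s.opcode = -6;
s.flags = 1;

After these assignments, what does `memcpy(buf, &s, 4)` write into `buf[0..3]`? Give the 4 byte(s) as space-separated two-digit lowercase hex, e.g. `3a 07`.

type (26b) val=66981437 bits=0x3fe0e3d at bit 6: 0xff838f40
opcode (4b) val=-6 bits=0xa at bit 2: 0xff838f68
flags (2b) val=1 bits=0x1 at bit 0: 0xff838f69
word = 0xff838f69 → big-endian bytes:
  [0]=0xff  [1]=0x83  [2]=0x8f  [3]=0x69

ff 83 8f 69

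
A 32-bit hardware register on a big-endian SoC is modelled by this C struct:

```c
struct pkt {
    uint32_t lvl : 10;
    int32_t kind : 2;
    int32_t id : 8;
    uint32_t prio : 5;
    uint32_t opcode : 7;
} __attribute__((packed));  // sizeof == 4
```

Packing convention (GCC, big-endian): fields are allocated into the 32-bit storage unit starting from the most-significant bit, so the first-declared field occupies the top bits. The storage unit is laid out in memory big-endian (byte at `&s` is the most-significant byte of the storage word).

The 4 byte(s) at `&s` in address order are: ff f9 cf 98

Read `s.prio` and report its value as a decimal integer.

31

[0]=0xff [1]=0xf9 [2]=0xcf [3]=0x98 (big-endian) → word 0xfff9cf98
lvl [22+:10] = (word>>22) & 0x3ff = 1023
kind [20+:2] = (word>>20) & 0x3 = 3
id [12+:8] = (word>>12) & 0xff = 156
prio [7+:5] = (word>>7) & 0x1f = 31  ←
opcode [0+:7] = (word>>0) & 0x7f = 24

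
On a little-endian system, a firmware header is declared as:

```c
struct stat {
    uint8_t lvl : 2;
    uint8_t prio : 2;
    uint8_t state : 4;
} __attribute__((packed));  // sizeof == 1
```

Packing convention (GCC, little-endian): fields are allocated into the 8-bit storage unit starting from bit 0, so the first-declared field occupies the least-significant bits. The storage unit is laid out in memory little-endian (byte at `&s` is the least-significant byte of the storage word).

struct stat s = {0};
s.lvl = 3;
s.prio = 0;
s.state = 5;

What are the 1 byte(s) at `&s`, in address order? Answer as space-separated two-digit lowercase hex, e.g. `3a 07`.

[0+:2] lvl=3 & 0x3 = 0x3; word=0x03
[2+:2] prio=0 & 0x3 = 0x0; word=0x03
[4+:4] state=5 & 0xf = 0x5; word=0x53
word = 0x53 → little-endian bytes:
  [0]=0x53

53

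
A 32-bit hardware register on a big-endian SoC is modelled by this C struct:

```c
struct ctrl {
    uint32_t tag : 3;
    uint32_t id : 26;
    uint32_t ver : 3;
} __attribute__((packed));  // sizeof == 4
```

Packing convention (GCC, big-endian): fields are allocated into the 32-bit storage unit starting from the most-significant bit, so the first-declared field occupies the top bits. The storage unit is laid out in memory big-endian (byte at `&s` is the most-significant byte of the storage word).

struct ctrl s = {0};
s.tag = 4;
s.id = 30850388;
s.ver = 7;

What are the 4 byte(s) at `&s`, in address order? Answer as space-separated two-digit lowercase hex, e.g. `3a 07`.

8e b5 ea a7

tag:3 = 4 → 0x4 << 29 → word 0x80000000
id:26 = 30850388 → 0x1d6bd54 << 3 → word 0x8eb5eaa0
ver:3 = 7 → 0x7 << 0 → word 0x8eb5eaa7
word = 0x8eb5eaa7 → big-endian bytes:
  [0]=0x8e  [1]=0xb5  [2]=0xea  [3]=0xa7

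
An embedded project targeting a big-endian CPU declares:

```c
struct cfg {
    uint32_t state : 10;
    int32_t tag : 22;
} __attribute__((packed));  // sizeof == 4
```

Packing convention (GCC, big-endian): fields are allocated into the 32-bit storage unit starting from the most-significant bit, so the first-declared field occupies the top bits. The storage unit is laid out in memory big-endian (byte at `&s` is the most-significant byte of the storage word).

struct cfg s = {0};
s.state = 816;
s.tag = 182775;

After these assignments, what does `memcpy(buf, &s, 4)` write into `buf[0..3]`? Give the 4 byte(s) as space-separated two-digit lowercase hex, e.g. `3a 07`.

cc 02 c9 f7

state:10 = 816 → 0x330 << 22 → word 0xcc000000
tag:22 = 182775 → 0x2c9f7 << 0 → word 0xcc02c9f7
word = 0xcc02c9f7 → big-endian bytes:
  [0]=0xcc  [1]=0x02  [2]=0xc9  [3]=0xf7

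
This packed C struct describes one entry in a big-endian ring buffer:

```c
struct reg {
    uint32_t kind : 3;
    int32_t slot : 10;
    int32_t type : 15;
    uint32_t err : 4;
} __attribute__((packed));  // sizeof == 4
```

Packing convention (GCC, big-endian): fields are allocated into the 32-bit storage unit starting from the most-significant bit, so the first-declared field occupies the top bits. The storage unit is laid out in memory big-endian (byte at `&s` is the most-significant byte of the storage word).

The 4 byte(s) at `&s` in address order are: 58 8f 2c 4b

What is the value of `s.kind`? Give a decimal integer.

[0]=0x58 [1]=0x8f [2]=0x2c [3]=0x4b (big-endian) → word 0x588f2c4b
kind [29+:3] = (word>>29) & 0x7 = 2  ←
slot [19+:10] = (word>>19) & 0x3ff = 785
type [4+:15] = (word>>4) & 0x7fff = 29380
err [0+:4] = (word>>0) & 0xf = 11

2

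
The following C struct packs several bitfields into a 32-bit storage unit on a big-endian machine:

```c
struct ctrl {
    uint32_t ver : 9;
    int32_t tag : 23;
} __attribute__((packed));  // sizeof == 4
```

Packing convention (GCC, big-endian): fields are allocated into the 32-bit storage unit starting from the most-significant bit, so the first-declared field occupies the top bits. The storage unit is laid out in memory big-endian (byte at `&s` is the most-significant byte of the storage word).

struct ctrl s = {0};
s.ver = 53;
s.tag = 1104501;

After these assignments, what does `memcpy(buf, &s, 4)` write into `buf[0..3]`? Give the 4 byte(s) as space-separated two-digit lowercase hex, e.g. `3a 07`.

1a 90 da 75

ver (9b) val=53 bits=0x35 at bit 23: 0x1a800000
tag (23b) val=1104501 bits=0x10da75 at bit 0: 0x1a90da75
word = 0x1a90da75 → big-endian bytes:
  [0]=0x1a  [1]=0x90  [2]=0xda  [3]=0x75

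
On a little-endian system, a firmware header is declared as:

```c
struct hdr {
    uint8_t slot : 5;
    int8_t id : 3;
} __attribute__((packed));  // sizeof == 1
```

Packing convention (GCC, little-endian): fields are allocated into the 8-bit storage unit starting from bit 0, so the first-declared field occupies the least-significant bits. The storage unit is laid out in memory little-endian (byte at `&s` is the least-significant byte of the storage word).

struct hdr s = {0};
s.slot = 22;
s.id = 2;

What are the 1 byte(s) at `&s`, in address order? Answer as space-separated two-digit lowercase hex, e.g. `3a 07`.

slot:5 = 22 → 0x16 << 0 → word 0x16
id:3 = 2 → 0x2 << 5 → word 0x56
word = 0x56 → little-endian bytes:
  [0]=0x56

56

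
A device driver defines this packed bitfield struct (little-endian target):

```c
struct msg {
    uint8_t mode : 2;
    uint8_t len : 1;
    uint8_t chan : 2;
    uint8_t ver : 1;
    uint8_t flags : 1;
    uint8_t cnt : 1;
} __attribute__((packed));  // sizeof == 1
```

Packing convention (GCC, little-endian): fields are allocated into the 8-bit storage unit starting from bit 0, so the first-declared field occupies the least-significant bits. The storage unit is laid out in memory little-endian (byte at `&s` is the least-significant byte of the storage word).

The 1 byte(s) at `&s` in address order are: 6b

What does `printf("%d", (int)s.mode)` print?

[0]=0x6b (little-endian) → word 0x6b
mode:2 @ bit 0 → (0x6b>>0)&0x3 = 0x3  ←
len:1 @ bit 2 → (0x6b>>2)&0x1 = 0x0
chan:2 @ bit 3 → (0x6b>>3)&0x3 = 0x1
ver:1 @ bit 5 → (0x6b>>5)&0x1 = 0x1
flags:1 @ bit 6 → (0x6b>>6)&0x1 = 0x1
cnt:1 @ bit 7 → (0x6b>>7)&0x1 = 0x0

3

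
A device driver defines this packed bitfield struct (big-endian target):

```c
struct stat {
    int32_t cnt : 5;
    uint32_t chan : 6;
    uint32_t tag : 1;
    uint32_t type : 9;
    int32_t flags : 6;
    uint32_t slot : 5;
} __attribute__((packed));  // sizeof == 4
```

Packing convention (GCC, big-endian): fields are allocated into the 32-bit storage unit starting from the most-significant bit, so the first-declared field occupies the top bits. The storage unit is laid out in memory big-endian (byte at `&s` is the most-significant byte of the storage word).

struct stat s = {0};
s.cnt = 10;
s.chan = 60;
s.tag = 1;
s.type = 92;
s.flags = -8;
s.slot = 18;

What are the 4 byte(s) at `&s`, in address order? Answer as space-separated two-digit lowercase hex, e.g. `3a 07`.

57 92 e7 12

[27+:5] cnt=10 & 0x1f = 0xa; word=0x50000000
[21+:6] chan=60 & 0x3f = 0x3c; word=0x57800000
[20+:1] tag=1 & 0x1 = 0x1; word=0x57900000
[11+:9] type=92 & 0x1ff = 0x5c; word=0x5792e000
[5+:6] flags=-8 & 0x3f = 0x38; word=0x5792e700
[0+:5] slot=18 & 0x1f = 0x12; word=0x5792e712
word = 0x5792e712 → big-endian bytes:
  [0]=0x57  [1]=0x92  [2]=0xe7  [3]=0x12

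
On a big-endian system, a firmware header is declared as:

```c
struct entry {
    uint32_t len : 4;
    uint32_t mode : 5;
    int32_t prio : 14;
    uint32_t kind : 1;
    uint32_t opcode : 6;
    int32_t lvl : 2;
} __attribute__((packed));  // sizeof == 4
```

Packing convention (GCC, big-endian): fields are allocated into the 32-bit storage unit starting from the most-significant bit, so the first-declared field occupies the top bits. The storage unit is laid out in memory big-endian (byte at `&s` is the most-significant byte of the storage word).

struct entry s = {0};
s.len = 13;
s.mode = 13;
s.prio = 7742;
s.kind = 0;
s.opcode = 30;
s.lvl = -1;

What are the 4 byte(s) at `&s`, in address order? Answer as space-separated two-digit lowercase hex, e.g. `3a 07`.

[28+:4] len=13 & 0xf = 0xd; word=0xd0000000
[23+:5] mode=13 & 0x1f = 0xd; word=0xd6800000
[9+:14] prio=7742 & 0x3fff = 0x1e3e; word=0xd6bc7c00
[8+:1] kind=0 & 0x1 = 0x0; word=0xd6bc7c00
[2+:6] opcode=30 & 0x3f = 0x1e; word=0xd6bc7c78
[0+:2] lvl=-1 & 0x3 = 0x3; word=0xd6bc7c7b
word = 0xd6bc7c7b → big-endian bytes:
  [0]=0xd6  [1]=0xbc  [2]=0x7c  [3]=0x7b

d6 bc 7c 7b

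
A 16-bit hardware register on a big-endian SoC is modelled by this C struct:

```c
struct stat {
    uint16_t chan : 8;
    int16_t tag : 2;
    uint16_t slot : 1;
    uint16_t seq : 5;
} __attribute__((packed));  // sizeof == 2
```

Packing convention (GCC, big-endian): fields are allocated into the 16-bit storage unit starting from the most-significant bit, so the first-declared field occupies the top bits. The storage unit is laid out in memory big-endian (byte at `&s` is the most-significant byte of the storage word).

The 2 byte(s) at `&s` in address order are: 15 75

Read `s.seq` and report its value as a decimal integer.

[0]=0x15 [1]=0x75 (big-endian) → word 0x1575
chan:8 @ bit 8 → (0x1575>>8)&0xff = 0x15
tag:2 @ bit 6 → (0x1575>>6)&0x3 = 0x1
slot:1 @ bit 5 → (0x1575>>5)&0x1 = 0x1
seq:5 @ bit 0 → (0x1575>>0)&0x1f = 0x15  ←

21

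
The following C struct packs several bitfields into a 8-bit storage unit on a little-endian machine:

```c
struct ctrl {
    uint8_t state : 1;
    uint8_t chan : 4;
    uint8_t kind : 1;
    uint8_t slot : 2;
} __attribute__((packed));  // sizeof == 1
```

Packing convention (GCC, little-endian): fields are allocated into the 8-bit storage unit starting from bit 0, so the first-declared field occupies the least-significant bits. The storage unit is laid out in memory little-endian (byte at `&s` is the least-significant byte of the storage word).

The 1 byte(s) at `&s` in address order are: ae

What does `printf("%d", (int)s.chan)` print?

7

[0]=0xae (little-endian) → word 0xae
state:1 @ bit 0 → (0xae>>0)&0x1 = 0x0
chan:4 @ bit 1 → (0xae>>1)&0xf = 0x7  ←
kind:1 @ bit 5 → (0xae>>5)&0x1 = 0x1
slot:2 @ bit 6 → (0xae>>6)&0x3 = 0x2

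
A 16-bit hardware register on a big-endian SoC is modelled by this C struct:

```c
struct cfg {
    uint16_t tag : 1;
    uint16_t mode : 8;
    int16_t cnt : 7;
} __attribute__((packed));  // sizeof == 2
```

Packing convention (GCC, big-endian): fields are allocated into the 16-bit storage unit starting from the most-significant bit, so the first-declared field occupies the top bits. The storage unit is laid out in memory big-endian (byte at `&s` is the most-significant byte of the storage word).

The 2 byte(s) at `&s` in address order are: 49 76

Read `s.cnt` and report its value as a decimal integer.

-10

[0]=0x49 [1]=0x76 (big-endian) → word 0x4976
tag [15+:1] = (word>>15) & 0x1 = 0
mode [7+:8] = (word>>7) & 0xff = 146
cnt [0+:7] = (word>>0) & 0x7f = 118  ←
cnt signed 7b, MSB=1: 118 - 128 = -10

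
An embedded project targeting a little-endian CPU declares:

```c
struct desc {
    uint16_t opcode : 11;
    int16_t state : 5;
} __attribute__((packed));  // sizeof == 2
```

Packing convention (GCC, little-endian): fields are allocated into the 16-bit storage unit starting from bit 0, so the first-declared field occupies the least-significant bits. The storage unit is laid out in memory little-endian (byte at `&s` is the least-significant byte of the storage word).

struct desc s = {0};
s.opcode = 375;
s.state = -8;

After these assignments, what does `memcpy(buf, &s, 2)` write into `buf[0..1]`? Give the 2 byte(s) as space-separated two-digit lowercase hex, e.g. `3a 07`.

77 c1

opcode (11b) val=375 bits=0x177 at bit 0: 0x0177
state (5b) val=-8 bits=0x18 at bit 11: 0xc177
word = 0xc177 → little-endian bytes:
  [0]=0x77  [1]=0xc1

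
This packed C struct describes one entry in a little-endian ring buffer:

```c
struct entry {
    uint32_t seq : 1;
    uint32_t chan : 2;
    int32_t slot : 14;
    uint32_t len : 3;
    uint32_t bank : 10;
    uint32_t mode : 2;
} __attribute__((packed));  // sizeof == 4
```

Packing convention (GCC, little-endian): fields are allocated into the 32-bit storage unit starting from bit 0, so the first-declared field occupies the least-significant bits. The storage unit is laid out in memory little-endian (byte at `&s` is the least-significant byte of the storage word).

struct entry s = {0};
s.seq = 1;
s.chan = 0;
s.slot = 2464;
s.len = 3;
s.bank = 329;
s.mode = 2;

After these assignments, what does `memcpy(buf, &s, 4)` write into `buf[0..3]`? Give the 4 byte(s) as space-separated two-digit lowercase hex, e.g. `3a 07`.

seq:1 = 1 → 0x1 << 0 → word 0x00000001
chan:2 = 0 → 0x0 << 1 → word 0x00000001
slot:14 = 2464 → 0x9a0 << 3 → word 0x00004d01
len:3 = 3 → 0x3 << 17 → word 0x00064d01
bank:10 = 329 → 0x149 << 20 → word 0x14964d01
mode:2 = 2 → 0x2 << 30 → word 0x94964d01
word = 0x94964d01 → little-endian bytes:
  [0]=0x01  [1]=0x4d  [2]=0x96  [3]=0x94

01 4d 96 94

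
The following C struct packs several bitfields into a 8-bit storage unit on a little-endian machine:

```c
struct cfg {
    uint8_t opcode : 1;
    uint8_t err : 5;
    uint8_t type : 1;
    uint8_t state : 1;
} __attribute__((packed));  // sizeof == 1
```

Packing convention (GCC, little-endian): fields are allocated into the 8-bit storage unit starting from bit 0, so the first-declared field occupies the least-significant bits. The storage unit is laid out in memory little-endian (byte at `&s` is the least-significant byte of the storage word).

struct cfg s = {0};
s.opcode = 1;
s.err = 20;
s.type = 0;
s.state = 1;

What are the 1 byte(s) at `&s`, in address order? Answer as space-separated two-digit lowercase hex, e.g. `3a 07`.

opcode:1 = 1 → 0x1 << 0 → word 0x01
err:5 = 20 → 0x14 << 1 → word 0x29
type:1 = 0 → 0x0 << 6 → word 0x29
state:1 = 1 → 0x1 << 7 → word 0xa9
word = 0xa9 → little-endian bytes:
  [0]=0xa9

a9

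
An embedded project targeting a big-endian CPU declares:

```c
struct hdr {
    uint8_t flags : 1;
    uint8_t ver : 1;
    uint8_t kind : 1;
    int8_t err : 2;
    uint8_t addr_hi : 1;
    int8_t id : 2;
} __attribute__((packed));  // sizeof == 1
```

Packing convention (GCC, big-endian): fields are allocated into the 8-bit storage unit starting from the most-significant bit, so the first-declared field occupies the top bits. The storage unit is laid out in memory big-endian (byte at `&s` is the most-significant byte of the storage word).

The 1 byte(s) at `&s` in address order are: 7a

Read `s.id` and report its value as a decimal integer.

[0]=0x7a (big-endian) → word 0x7a
flags [7+:1] = (word>>7) & 0x1 = 0
ver [6+:1] = (word>>6) & 0x1 = 1
kind [5+:1] = (word>>5) & 0x1 = 1
err [3+:2] = (word>>3) & 0x3 = 3
addr_hi [2+:1] = (word>>2) & 0x1 = 0
id [0+:2] = (word>>0) & 0x3 = 2  ←
id signed 2b, MSB=1: 2 - 4 = -2

-2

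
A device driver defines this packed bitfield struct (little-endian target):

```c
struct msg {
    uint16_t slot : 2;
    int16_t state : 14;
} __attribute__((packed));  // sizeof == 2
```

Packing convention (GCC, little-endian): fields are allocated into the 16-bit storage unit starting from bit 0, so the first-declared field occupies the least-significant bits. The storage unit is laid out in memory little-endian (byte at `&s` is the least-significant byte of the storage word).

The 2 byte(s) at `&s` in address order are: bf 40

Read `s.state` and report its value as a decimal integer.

4143

[0]=0xbf [1]=0x40 (little-endian) → word 0x40bf
slot:2 @ bit 0 → (0x40bf>>0)&0x3 = 0x3
state:14 @ bit 2 → (0x40bf>>2)&0x3fff = 0x102f  ←
state signed 14b, MSB=0: value = 4143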